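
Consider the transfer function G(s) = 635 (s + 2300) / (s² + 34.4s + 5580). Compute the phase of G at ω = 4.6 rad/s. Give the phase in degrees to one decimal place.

-1.5°

∠(j4.6 + 2300) = arctan(4.6/2300) = 0.11°
∠[(j4.6)² + 34.4(j4.6) + 5580] = ∠[5558.8 + j158.24] = 1.63°
∠G(j4.6) = 0.11° − 1.63° = -1.52°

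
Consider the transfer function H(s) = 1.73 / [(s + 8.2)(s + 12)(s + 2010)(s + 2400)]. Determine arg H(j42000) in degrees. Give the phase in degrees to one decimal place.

∠(j42000 + 8.2) = arctan(42000/8.2) = 89.99°
∠(j42000 + 12) = arctan(42000/12) = 89.98°
∠(j42000 + 2010) = arctan(42000/2010) = 87.26°
∠(j42000 + 2400) = arctan(42000/2400) = 86.73°
∠H(j42000) = − (89.99° + 89.98° + 87.26° + 86.73°) = -353.96°

-354.0°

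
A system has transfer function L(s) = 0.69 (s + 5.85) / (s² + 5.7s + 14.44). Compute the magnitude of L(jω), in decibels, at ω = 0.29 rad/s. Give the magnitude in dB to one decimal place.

|j0.29 + 5.85| = √(0.29² + 5.85²) = 5.857
|(j0.29)² + 5.7(j0.29) + 14.44| = |14.356 + j1.653| = 14.45
|L(j0.29)| = 0.69 × 5.857 / 14.45 = 0.27967
20 log₁₀(0.27967) = -11.07 dB

-11.1 dB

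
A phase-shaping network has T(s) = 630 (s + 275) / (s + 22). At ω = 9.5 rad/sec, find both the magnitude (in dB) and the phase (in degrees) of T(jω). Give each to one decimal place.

|j9.5 + 275| = √(9.5² + 275²) = 275.2
|j9.5 + 22| = √(9.5² + 22²) = 23.96
|T(j9.5)| = 630 × 275.2 / 23.96 = 7234.1
20 log₁₀(7234.1) = 77.19 dB
∠(j9.5 + 275) = arctan(9.5/275) = 1.98°
∠(j9.5 + 22) = arctan(9.5/22) = 23.36°
∠T(j9.5) = 1.98° − 23.36° = -21.38°

|T| = 77.2 dB, ∠T = -21.4°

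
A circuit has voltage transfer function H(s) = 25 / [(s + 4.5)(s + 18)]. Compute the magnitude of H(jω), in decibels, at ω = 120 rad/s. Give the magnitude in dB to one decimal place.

|j120 + 4.5| = √(120² + 4.5²) = 120.1
|j120 + 18| = √(120² + 18²) = 121.3
|H(j120)| = 25 / (120.1 × 121.3) = 0.0017157
20 log₁₀(0.0017157) = -55.31 dB

-55.3 dB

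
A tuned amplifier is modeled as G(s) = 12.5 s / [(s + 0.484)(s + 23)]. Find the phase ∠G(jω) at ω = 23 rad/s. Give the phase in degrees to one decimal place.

∠(j23) = 90.00°
∠(j23 + 0.484) = arctan(23/0.484) = 88.79°
∠(j23 + 23) = arctan(23/23) = 45.00°
∠G(j23) = 90.00° − (88.79° + 45.00°) = -43.79°

-43.8 deg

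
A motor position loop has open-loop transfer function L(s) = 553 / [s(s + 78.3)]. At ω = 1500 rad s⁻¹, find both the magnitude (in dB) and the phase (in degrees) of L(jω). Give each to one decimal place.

|j1500 + 78.3| = √(1500² + 78.3²) = 1502
|j1500| = 1500
|L(j1500)| = 553 / (1502 × 1500) = 0.00024544
20 log₁₀(0.00024544) = -72.20 dB
∠(j1500 + 78.3) = arctan(1500/78.3) = 87.01°
∠(j1500) = 90.00°
∠L(j1500) = − (87.01° + 90.00°) = -177.01°

|L| = -72.2 dB, ∠L = -177.0 deg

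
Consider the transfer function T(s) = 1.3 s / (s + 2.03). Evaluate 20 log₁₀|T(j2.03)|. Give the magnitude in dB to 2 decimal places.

-0.73 dB

|j2.03| = 2.03
|j2.03 + 2.03| = √(2.03² + 2.03²) = 2.871
|T(j2.03)| = 1.3 × 2.03 / 2.871 = 0.91924
20 log₁₀(0.91924) = -0.731 dB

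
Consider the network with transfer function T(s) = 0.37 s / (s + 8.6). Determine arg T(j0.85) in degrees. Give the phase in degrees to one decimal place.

∠(j0.85) = 90.00°
∠(j0.85 + 8.6) = arctan(0.85/8.6) = 5.64°
∠T(j0.85) = 90.00° − 5.64° = 84.36°

84.4°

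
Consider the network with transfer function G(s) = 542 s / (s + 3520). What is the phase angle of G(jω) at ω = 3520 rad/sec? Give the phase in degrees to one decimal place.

∠(j3520) = 90.00°
∠(j3520 + 3520) = arctan(3520/3520) = 45.00°
∠G(j3520) = 90.00° − 45.00° = 45.00°

45.0°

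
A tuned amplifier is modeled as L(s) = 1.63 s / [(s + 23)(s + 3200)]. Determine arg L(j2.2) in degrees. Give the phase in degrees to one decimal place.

∠(j2.2) = 90.00°
∠(j2.2 + 23) = arctan(2.2/23) = 5.46°
∠(j2.2 + 3200) = arctan(2.2/3200) = 0.04°
∠L(j2.2) = 90.00° − (5.46° + 0.04°) = 84.50°

84.5 deg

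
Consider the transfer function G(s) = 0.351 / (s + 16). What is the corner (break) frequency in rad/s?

The single real pole at s = −16 gives a corner at ω = 16 rad/s.

16 rad/s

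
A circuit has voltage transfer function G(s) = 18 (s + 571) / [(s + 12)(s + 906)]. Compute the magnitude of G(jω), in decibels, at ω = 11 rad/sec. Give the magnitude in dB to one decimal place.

|j11 + 571| = √(11² + 571²) = 571.1
|j11 + 12| = √(11² + 12²) = 16.28
|j11 + 906| = √(11² + 906²) = 906.1
|G(j11)| = 18 × 571.1 / (16.28 × 906.1) = 0.69696
20 log₁₀(0.69696) = -3.14 dB

-3.1 dB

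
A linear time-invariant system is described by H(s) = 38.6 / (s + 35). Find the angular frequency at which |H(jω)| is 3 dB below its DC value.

For a single-pole low-pass, the −3 dB point is at the pole: ω = 35 rad s⁻¹.

35 rad s⁻¹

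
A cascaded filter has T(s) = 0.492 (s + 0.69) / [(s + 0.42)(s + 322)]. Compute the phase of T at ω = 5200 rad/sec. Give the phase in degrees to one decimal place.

-86.5°

∠(j5200 + 0.69) = arctan(5200/0.69) = 89.99°
∠(j5200 + 0.42) = arctan(5200/0.42) = 90.00°
∠(j5200 + 322) = arctan(5200/322) = 86.46°
∠T(j5200) = 89.99° − (90.00° + 86.46°) = -86.46°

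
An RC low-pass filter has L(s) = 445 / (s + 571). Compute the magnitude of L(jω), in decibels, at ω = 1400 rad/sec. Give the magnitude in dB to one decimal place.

-10.6 dB

|j1400 + 571| = √(1400² + 571²) = 1512
|L(j1400)| = 445 / 1512 = 0.29432
20 log₁₀(0.29432) = -10.62 dB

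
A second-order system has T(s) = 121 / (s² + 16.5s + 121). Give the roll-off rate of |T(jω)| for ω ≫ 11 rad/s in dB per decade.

-40 dB/decade

With 0 zeros and 2 poles, the high-frequency asymptotic slope is 20 × (0 − 2) = -40 dB/decade.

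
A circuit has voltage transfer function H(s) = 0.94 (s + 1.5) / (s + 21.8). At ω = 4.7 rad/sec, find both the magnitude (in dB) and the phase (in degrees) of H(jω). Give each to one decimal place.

|H| = -13.6 dB, ∠H = 60.1°

|j4.7 + 1.5| = √(4.7² + 1.5²) = 4.934
|j4.7 + 21.8| = √(4.7² + 21.8²) = 22.3
|H(j4.7)| = 0.94 × 4.934 / 22.3 = 0.20795
20 log₁₀(0.20795) = -13.64 dB
∠(j4.7 + 1.5) = arctan(4.7/1.5) = 72.30°
∠(j4.7 + 21.8) = arctan(4.7/21.8) = 12.17°
∠H(j4.7) = 72.30° − 12.17° = 60.13°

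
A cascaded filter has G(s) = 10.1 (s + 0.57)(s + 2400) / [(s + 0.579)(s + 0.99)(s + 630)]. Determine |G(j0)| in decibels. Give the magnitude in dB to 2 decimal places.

31.66 dB

G(0) = 10.1 × 0.57 × 2400 / (0.579 × 0.99 × 630) = 38.261
20 log₁₀(38.261) = 31.655 dB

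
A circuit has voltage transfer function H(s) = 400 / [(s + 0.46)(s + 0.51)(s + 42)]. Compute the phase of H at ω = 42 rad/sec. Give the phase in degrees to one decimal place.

-223.7°

∠(j42 + 0.46) = arctan(42/0.46) = 89.37°
∠(j42 + 0.51) = arctan(42/0.51) = 89.30°
∠(j42 + 42) = arctan(42/42) = 45.00°
∠H(j42) = − (89.37° + 89.30° + 45.00°) = -223.68°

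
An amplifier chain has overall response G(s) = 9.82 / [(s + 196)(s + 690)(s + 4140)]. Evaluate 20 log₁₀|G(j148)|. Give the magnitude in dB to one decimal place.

-157.3 dB

|j148 + 196| = √(148² + 196²) = 245.6
|j148 + 690| = √(148² + 690²) = 705.7
|j148 + 4140| = √(148² + 4140²) = 4143
|G(j148)| = 9.82 / (245.6 × 705.7 × 4143) = 1.3677e-08
20 log₁₀(1.3677e-08) = -157.28 dB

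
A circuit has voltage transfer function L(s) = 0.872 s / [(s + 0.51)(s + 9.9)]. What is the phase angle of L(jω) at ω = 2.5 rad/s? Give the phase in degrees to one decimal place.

∠(j2.5) = 90.00°
∠(j2.5 + 0.51) = arctan(2.5/0.51) = 78.47°
∠(j2.5 + 9.9) = arctan(2.5/9.9) = 14.17°
∠L(j2.5) = 90.00° − (78.47° + 14.17°) = -2.64°

-2.6°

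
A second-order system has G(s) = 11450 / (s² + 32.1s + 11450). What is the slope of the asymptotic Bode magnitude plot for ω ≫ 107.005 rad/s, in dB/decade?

With 0 zeros and 2 poles, the high-frequency asymptotic slope is 20 × (0 − 2) = -40 dB/decade.

-40 dB/decade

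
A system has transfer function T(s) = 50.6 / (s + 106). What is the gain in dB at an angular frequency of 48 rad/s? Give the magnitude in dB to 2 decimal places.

|j48 + 106| = √(48² + 106²) = 116.4
|T(j48)| = 50.6 / 116.4 = 0.43485
20 log₁₀(0.43485) = -7.233 dB

-7.23 dB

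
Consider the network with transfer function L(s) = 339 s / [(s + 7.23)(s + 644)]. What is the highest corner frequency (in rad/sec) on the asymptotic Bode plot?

Break frequencies occur at each pole and zero magnitude: 7.23 rad/sec, 644 rad/sec.
The highest is 644 rad/sec.

644 rad/sec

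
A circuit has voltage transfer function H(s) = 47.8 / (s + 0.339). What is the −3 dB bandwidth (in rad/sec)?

For a single-pole low-pass, the −3 dB point is at the pole: ω = 0.339 rad/sec.

0.339 rad/sec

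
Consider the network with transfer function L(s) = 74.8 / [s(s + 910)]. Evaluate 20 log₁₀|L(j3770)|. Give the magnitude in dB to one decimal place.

|j3770 + 910| = √(3770² + 910²) = 3878
|j3770| = 3770
|L(j3770)| = 74.8 / (3878 × 3770) = 5.1159e-06
20 log₁₀(5.1159e-06) = -105.82 dB

-105.8 dB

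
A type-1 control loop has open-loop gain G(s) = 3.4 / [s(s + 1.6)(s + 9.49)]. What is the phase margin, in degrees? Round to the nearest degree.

Gain crossover: |G(jω)| = 1 at ω ≈ 0.222 rad/s.
∠G(j0.222) = −90° − arctan(0.222/1.6) − arctan(0.222/9.49) ≈ -99.23°
PM = 180° + (-99.23°) = 80.77°

81°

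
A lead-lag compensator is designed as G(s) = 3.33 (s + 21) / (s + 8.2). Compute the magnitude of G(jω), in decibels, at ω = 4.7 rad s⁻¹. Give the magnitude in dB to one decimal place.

17.6 dB

|j4.7 + 21| = √(4.7² + 21²) = 21.52
|j4.7 + 8.2| = √(4.7² + 8.2²) = 9.451
|G(j4.7)| = 3.33 × 21.52 / 9.451 = 7.5819
20 log₁₀(7.5819) = 17.60 dB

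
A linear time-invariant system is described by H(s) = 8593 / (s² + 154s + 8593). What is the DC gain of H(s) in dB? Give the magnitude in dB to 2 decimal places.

0.00 dB

H(0) = 8593 / 8593 = 1
20 log₁₀(1) = 0.000 dB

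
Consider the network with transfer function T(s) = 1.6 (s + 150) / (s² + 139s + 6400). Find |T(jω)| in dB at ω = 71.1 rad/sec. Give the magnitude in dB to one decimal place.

|j71.1 + 150| = √(71.1² + 150²) = 166
|(j71.1)² + 139(j71.1) + 6400| = |1344.8 + j9882.9| = 9974
|T(j71.1)| = 1.6 × 166 / 9974 = 0.026629
20 log₁₀(0.026629) = -31.49 dB

-31.5 dB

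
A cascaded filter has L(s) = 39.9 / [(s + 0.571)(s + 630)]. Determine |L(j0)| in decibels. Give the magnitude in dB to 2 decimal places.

-19.10 dB

L(0) = 39.9 / (0.571 × 630) = 0.11092
20 log₁₀(0.11092) = -19.100 dB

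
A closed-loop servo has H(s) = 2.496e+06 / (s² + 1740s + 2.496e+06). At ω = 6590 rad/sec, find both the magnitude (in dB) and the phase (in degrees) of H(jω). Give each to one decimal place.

|(j6590)² + 1740(j6590) + 2.496e+06| = |-4.0932e+07 + j1.1467e+07| = 4.251e+07
|H(j6590)| = 2.496e+06 / 4.251e+07 = 0.058719
20 log₁₀(0.058719) = -24.62 dB
∠[(j6590)² + 1740(j6590) + 2.496e+06] = ∠[-4.0932e+07 + j1.1467e+07] = 164.35°
∠H(j6590) = −164.35° = -164.35°

|H| = -24.6 dB, ∠H = -164.4°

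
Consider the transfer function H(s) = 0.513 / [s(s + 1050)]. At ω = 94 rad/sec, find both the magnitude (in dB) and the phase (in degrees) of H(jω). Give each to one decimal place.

|j94 + 1050| = √(94² + 1050²) = 1054
|j94| = 94
|H(j94)| = 0.513 / (1054 × 94) = 5.1769e-06
20 log₁₀(5.1769e-06) = -105.72 dB
∠(j94 + 1050) = arctan(94/1050) = 5.12°
∠(j94) = 90.00°
∠H(j94) = − (5.12° + 90.00°) = -95.12°

|H| = -105.7 dB, ∠H = -95.1°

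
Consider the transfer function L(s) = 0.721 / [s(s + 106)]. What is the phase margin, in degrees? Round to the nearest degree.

Gain crossover: |L(jω)| = 1 at ω ≈ 0.0068 rad/s.
∠L(j0.0068) = −90° − arctan(0.0068/106) ≈ -90.00°
PM = 180° + (-90.00°) = 90.00°

90°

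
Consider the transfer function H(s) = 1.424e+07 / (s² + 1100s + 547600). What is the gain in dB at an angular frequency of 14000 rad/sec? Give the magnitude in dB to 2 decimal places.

|(j14000)² + 1100(j14000) + 547600| = |-1.9545e+08 + j1.54e+07| = 1.961e+08
|H(j14000)| = 1.424e+07 / 1.961e+08 = 0.072632
20 log₁₀(0.072632) = -22.777 dB

-22.78 dB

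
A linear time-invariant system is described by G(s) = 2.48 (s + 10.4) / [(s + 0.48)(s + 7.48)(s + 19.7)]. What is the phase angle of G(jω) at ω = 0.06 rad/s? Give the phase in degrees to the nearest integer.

-7°

∠(j0.06 + 10.4) = arctan(0.06/10.4) = 0.33°
∠(j0.06 + 0.48) = arctan(0.06/0.48) = 7.13°
∠(j0.06 + 7.48) = arctan(0.06/7.48) = 0.46°
∠(j0.06 + 19.7) = arctan(0.06/19.7) = 0.17°
∠G(j0.06) = 0.33° − (7.13° + 0.46° + 0.17°) = -7.43°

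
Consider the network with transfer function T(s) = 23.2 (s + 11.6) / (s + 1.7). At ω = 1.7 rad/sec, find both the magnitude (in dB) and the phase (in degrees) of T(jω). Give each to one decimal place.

|j1.7 + 11.6| = √(1.7² + 11.6²) = 11.72
|j1.7 + 1.7| = √(1.7² + 1.7²) = 2.404
|T(j1.7)| = 23.2 × 11.72 / 2.404 = 113.13
20 log₁₀(113.13) = 41.07 dB
∠(j1.7 + 11.6) = arctan(1.7/11.6) = 8.34°
∠(j1.7 + 1.7) = arctan(1.7/1.7) = 45.00°
∠T(j1.7) = 8.34° − 45.00° = -36.66°

|T| = 41.1 dB, ∠T = -36.7°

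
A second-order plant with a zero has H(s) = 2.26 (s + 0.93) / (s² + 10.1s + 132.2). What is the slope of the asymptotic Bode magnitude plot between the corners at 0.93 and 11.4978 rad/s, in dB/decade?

In this band the factors already past their corner are: zero at 0.93; net slope = 20 dB/decade.

20 dB/decade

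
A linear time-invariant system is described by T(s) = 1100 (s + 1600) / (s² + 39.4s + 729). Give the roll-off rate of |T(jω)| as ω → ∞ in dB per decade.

-20 dB/decade

With 1 zero and 2 poles, the high-frequency asymptotic slope is 20 × (1 − 2) = -20 dB/decade.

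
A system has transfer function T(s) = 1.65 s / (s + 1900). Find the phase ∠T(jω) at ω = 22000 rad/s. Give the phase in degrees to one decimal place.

4.9°

∠(j22000) = 90.00°
∠(j22000 + 1900) = arctan(22000/1900) = 85.06°
∠T(j22000) = 90.00° − 85.06° = 4.94°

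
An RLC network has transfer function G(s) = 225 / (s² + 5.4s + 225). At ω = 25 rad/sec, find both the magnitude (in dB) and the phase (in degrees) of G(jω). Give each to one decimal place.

|G| = -5.5 dB, ∠G = -161.4°

|(j25)² + 5.4(j25) + 225| = |-400 + j135| = 422.2
|G(j25)| = 225 / 422.2 = 0.53296
20 log₁₀(0.53296) = -5.47 dB
∠[(j25)² + 5.4(j25) + 225] = ∠[-400 + j135] = 161.35°
∠G(j25) = −161.35° = -161.35°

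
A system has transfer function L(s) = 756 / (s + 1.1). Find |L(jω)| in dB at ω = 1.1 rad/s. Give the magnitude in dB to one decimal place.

53.7 dB

|j1.1 + 1.1| = √(1.1² + 1.1²) = 1.556
|L(j1.1)| = 756 / 1.556 = 485.98
20 log₁₀(485.98) = 53.73 dB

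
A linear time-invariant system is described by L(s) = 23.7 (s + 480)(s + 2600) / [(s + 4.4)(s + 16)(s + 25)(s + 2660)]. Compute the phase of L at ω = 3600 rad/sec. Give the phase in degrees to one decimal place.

∠(j3600 + 480) = arctan(3600/480) = 82.41°
∠(j3600 + 2600) = arctan(3600/2600) = 54.16°
∠(j3600 + 4.4) = arctan(3600/4.4) = 89.93°
∠(j3600 + 16) = arctan(3600/16) = 89.75°
∠(j3600 + 25) = arctan(3600/25) = 89.60°
∠(j3600 + 2660) = arctan(3600/2660) = 53.54°
∠L(j3600) = 82.41° + 54.16° − (89.93° + 89.75° + 89.60° + 53.54°) = -186.25°

-186.2°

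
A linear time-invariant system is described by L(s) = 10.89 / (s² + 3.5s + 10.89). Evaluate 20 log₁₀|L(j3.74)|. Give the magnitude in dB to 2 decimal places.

|(j3.74)² + 3.5(j3.74) + 10.89| = |-3.0976 + j13.09| = 13.45
|L(j3.74)| = 10.89 / 13.45 = 0.80957
20 log₁₀(0.80957) = -1.835 dB

-1.83 dB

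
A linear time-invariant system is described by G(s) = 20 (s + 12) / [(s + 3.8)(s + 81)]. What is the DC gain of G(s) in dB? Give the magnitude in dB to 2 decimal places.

-2.16 dB

G(0) = 20 × 12 / (3.8 × 81) = 0.77973
20 log₁₀(0.77973) = -2.161 dB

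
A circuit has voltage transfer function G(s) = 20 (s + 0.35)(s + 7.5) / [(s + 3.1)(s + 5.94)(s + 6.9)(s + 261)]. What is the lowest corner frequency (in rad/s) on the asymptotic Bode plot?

0.35 rad/s

Break frequencies occur at each pole and zero magnitude: 0.35 rad/s, 3.1 rad/s, 5.94 rad/s, 6.9 rad/s, 7.5 rad/s, 261 rad/s.
The lowest is 0.35 rad/s.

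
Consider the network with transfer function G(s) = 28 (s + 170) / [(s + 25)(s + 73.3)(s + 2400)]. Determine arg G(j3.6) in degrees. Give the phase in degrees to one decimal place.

-9.9°

∠(j3.6 + 170) = arctan(3.6/170) = 1.21°
∠(j3.6 + 25) = arctan(3.6/25) = 8.19°
∠(j3.6 + 73.3) = arctan(3.6/73.3) = 2.81°
∠(j3.6 + 2400) = arctan(3.6/2400) = 0.09°
∠G(j3.6) = 1.21° − (8.19° + 2.81° + 0.09°) = -9.88°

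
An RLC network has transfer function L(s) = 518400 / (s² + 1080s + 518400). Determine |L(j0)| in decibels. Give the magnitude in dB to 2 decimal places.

L(0) = 518400 / 518400 = 1
20 log₁₀(1) = 0.000 dB

0.00 dB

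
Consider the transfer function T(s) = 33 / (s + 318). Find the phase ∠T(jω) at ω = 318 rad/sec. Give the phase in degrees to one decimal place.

∠(j318 + 318) = arctan(318/318) = 45.00°
∠T(j318) = −45.00° = -45.00°

-45.0°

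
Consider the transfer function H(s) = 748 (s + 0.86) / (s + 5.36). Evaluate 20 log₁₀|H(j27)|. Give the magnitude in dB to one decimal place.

|j27 + 0.86| = √(27² + 0.86²) = 27.01
|j27 + 5.36| = √(27² + 5.36²) = 27.53
|H(j27)| = 748 × 27.01 / 27.53 = 734.05
20 log₁₀(734.05) = 57.31 dB

57.3 dB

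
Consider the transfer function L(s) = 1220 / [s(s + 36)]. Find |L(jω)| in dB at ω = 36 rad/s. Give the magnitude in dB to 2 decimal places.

-3.54 dB

|j36 + 36| = √(36² + 36²) = 50.91
|j36| = 36
|L(j36)| = 1220 / (50.91 × 36) = 0.66564
20 log₁₀(0.66564) = -3.535 dB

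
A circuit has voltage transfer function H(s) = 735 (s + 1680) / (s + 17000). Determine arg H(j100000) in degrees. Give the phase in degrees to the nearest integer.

9°

∠(j100000 + 1680) = arctan(100000/1680) = 89.04°
∠(j100000 + 17000) = arctan(100000/17000) = 80.35°
∠H(j100000) = 89.04° − 80.35° = 8.69°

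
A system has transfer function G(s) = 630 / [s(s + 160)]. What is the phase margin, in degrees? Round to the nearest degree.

89°

Gain crossover: |G(jω)| = 1 at ω ≈ 3.94 rad s⁻¹.
∠G(j3.94) = −90° − arctan(3.94/160) ≈ -91.41°
PM = 180° + (-91.41°) = 88.59°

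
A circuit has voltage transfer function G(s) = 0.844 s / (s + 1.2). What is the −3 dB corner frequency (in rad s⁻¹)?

1.2 rad s⁻¹

For a single-pole high-pass, the −3 dB point is at the pole: ω = 1.2 rad s⁻¹.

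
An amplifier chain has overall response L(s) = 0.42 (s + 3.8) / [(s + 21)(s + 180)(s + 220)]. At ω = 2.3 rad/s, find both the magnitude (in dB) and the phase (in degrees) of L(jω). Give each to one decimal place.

|j2.3 + 3.8| = √(2.3² + 3.8²) = 4.442
|j2.3 + 21| = √(2.3² + 21²) = 21.13
|j2.3 + 180| = √(2.3² + 180²) = 180
|j2.3 + 220| = √(2.3² + 220²) = 220
|L(j2.3)| = 0.42 × 4.442 / (21.13 × 180 × 220) = 2.2297e-06
20 log₁₀(2.2297e-06) = -113.04 dB
∠(j2.3 + 3.8) = arctan(2.3/3.8) = 31.18°
∠(j2.3 + 21) = arctan(2.3/21) = 6.25°
∠(j2.3 + 180) = arctan(2.3/180) = 0.73°
∠(j2.3 + 220) = arctan(2.3/220) = 0.60°
∠L(j2.3) = 31.18° − (6.25° + 0.73° + 0.60°) = 23.60°

|L| = -113.0 dB, ∠L = 23.6°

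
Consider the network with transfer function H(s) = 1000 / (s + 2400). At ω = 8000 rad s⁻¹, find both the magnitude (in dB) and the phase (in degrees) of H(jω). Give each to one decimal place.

|H| = -18.4 dB, ∠H = -73.3°

|j8000 + 2400| = √(8000² + 2400²) = 8352
|H(j8000)| = 1000 / 8352 = 0.11973
20 log₁₀(0.11973) = -18.44 dB
∠(j8000 + 2400) = arctan(8000/2400) = 73.30°
∠H(j8000) = −73.30° = -73.30°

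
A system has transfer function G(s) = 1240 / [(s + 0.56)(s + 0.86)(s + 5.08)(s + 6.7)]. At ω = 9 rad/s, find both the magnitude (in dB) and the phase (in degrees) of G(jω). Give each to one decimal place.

|j9 + 0.56| = √(9² + 0.56²) = 9.017
|j9 + 0.86| = √(9² + 0.86²) = 9.041
|j9 + 5.08| = √(9² + 5.08²) = 10.33
|j9 + 6.7| = √(9² + 6.7²) = 11.22
|G(j9)| = 1240 / (9.017 × 9.041 × 10.33 × 11.22) = 0.13117
20 log₁₀(0.13117) = -17.64 dB
∠(j9 + 0.56) = arctan(9/0.56) = 86.44°
∠(j9 + 0.86) = arctan(9/0.86) = 84.54°
∠(j9 + 5.08) = arctan(9/5.08) = 60.56°
∠(j9 + 6.7) = arctan(9/6.7) = 53.33°
∠G(j9) = − (86.44° + 84.54° + 60.56° + 53.33°) = -284.87°

|G| = -17.6 dB, ∠G = -284.9°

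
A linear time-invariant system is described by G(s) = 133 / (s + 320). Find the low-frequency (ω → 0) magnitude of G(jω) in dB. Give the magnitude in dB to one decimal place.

-7.6 dB

G(0) = 133 / 320 = 0.41563
20 log₁₀(0.41563) = -7.63 dB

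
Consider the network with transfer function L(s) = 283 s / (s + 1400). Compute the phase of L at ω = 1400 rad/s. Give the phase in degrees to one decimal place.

45.0°

∠(j1400) = 90.00°
∠(j1400 + 1400) = arctan(1400/1400) = 45.00°
∠L(j1400) = 90.00° − 45.00° = 45.00°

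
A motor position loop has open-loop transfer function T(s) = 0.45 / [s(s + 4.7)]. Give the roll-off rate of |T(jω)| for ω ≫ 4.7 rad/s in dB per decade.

With 0 zeros and 2 poles, the high-frequency asymptotic slope is 20 × (0 − 2) = -40 dB/decade.

-40 dB/decade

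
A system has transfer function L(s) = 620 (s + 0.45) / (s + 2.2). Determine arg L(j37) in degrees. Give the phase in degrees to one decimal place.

∠(j37 + 0.45) = arctan(37/0.45) = 89.30°
∠(j37 + 2.2) = arctan(37/2.2) = 86.60°
∠L(j37) = 89.30° − 86.60° = 2.71°

2.7 deg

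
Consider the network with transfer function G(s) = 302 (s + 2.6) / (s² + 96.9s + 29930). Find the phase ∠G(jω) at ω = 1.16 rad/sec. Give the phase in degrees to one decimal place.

23.8 deg

∠(j1.16 + 2.6) = arctan(1.16/2.6) = 24.04°
∠[(j1.16)² + 96.9(j1.16) + 29930] = ∠[29929 + j112.4] = 0.22°
∠G(j1.16) = 24.04° − 0.22° = 23.83°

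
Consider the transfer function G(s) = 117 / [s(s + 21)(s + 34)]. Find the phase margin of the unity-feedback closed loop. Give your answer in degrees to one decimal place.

Gain crossover: |G(jω)| = 1 at ω ≈ 0.164 rad/s.
∠G(j0.164) = −90° − arctan(0.164/21) − arctan(0.164/34) ≈ -90.72°
PM = 180° + (-90.72°) = 89.28°

89.3 deg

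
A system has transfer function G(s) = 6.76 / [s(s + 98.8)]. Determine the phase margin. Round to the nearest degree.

Gain crossover: |G(jω)| = 1 at ω ≈ 0.0684 rad s⁻¹.
∠G(j0.0684) = −90° − arctan(0.0684/98.8) ≈ -90.04°
PM = 180° + (-90.04°) = 89.96°

90°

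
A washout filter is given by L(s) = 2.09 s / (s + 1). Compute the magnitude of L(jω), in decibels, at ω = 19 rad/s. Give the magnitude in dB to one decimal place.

6.4 dB

|j19| = 19
|j19 + 1| = √(19² + 1²) = 19.03
|L(j19)| = 2.09 × 19 / 19.03 = 2.0871
20 log₁₀(2.0871) = 6.39 dB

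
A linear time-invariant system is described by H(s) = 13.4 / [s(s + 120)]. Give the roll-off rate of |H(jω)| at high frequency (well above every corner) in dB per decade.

-40 dB/decade

With 0 zeros and 2 poles, the high-frequency asymptotic slope is 20 × (0 − 2) = -40 dB/decade.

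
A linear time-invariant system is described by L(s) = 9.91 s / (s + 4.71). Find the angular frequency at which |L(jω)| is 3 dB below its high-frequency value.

For a single-pole high-pass, the −3 dB point is at the pole: ω = 4.71 rad s⁻¹.

4.71 rad s⁻¹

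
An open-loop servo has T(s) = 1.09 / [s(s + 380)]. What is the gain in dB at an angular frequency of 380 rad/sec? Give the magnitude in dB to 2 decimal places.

-105.45 dB

|j380 + 380| = √(380² + 380²) = 537.4
|j380| = 380
|T(j380)| = 1.09 / (537.4 × 380) = 5.3376e-06
20 log₁₀(5.3376e-06) = -105.453 dB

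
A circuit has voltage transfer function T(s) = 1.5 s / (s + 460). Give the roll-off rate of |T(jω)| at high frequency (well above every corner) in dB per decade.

With 1 zero and 1 pole, the high-frequency asymptotic slope is 20 × (1 − 1) = 0 dB/decade.

0 dB/decade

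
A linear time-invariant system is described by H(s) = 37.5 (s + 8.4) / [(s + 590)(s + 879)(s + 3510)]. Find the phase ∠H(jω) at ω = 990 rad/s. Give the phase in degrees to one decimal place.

-33.8°

∠(j990 + 8.4) = arctan(990/8.4) = 89.51°
∠(j990 + 590) = arctan(990/590) = 59.21°
∠(j990 + 879) = arctan(990/879) = 48.40°
∠(j990 + 3510) = arctan(990/3510) = 15.75°
∠H(j990) = 89.51° − (59.21° + 48.40° + 15.75°) = -33.84°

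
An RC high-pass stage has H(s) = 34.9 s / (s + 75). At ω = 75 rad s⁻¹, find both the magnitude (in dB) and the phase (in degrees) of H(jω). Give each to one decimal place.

|j75| = 75
|j75 + 75| = √(75² + 75²) = 106.1
|H(j75)| = 34.9 × 75 / 106.1 = 24.678
20 log₁₀(24.678) = 27.85 dB
∠(j75) = 90.00°
∠(j75 + 75) = arctan(75/75) = 45.00°
∠H(j75) = 90.00° − 45.00° = 45.00°

|H| = 27.8 dB, ∠H = 45.0 deg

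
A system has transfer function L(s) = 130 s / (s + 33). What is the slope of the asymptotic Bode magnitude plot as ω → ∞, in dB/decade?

With 1 zero and 1 pole, the high-frequency asymptotic slope is 20 × (1 − 1) = 0 dB/decade.

0 dB/decade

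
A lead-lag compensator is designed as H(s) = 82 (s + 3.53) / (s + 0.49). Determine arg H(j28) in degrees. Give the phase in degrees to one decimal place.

∠(j28 + 3.53) = arctan(28/3.53) = 82.81°
∠(j28 + 0.49) = arctan(28/0.49) = 89.00°
∠H(j28) = 82.81° − 89.00° = -6.18°

-6.2°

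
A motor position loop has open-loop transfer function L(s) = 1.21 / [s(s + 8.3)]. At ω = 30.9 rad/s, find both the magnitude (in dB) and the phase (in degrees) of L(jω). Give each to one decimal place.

|j30.9 + 8.3| = √(30.9² + 8.3²) = 32
|j30.9| = 30.9
|L(j30.9)| = 1.21 / (32 × 30.9) = 0.0012239
20 log₁₀(0.0012239) = -58.25 dB
∠(j30.9 + 8.3) = arctan(30.9/8.3) = 74.96°
∠(j30.9) = 90.00°
∠L(j30.9) = − (74.96° + 90.00°) = -164.96°

|L| = -58.2 dB, ∠L = -165.0°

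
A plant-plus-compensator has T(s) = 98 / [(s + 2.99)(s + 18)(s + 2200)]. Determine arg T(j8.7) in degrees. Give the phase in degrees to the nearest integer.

-97°

∠(j8.7 + 2.99) = arctan(8.7/2.99) = 71.03°
∠(j8.7 + 18) = arctan(8.7/18) = 25.80°
∠(j8.7 + 2200) = arctan(8.7/2200) = 0.23°
∠T(j8.7) = − (71.03° + 25.80° + 0.23°) = -97.06°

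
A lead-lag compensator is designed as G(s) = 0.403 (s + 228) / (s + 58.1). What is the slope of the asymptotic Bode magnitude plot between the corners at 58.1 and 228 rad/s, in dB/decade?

-20 dB/decade

In this band the factors already past their corner are: pole at 58.1; net slope = -20 dB/decade.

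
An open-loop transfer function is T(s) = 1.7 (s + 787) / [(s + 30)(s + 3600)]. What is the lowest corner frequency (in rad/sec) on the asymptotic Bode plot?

30 rad/sec

Break frequencies occur at each pole and zero magnitude: 30 rad/sec, 787 rad/sec, 3600 rad/sec.
The lowest is 30 rad/sec.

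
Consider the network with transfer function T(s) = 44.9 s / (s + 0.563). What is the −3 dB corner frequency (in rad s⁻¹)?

0.563 rad s⁻¹

For a single-pole high-pass, the −3 dB point is at the pole: ω = 0.563 rad s⁻¹.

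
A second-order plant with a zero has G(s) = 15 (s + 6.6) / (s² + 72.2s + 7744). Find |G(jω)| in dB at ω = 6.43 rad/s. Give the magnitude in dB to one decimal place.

|j6.43 + 6.6| = √(6.43² + 6.6²) = 9.214
|(j6.43)² + 72.2(j6.43) + 7744| = |7702.7 + j464.25| = 7717
|G(j6.43)| = 15 × 9.214 / 7717 = 0.017911
20 log₁₀(0.017911) = -34.94 dB

-34.9 dB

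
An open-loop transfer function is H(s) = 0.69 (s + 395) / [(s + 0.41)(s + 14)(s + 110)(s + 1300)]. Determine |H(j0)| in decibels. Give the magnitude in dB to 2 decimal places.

H(0) = 0.69 × 395 / (0.41 × 14 × 110 × 1300) = 0.00033205
20 log₁₀(0.00033205) = -69.576 dB

-69.58 dB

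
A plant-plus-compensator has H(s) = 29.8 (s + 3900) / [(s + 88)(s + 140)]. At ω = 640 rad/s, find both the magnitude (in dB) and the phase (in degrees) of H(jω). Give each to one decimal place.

|j640 + 3900| = √(640² + 3900²) = 3952
|j640 + 88| = √(640² + 88²) = 646
|j640 + 140| = √(640² + 140²) = 655.1
|H(j640)| = 29.8 × 3952 / (646 × 655.1) = 0.27828
20 log₁₀(0.27828) = -11.11 dB
∠(j640 + 3900) = arctan(640/3900) = 9.32°
∠(j640 + 88) = arctan(640/88) = 82.17°
∠(j640 + 140) = arctan(640/140) = 77.66°
∠H(j640) = 9.32° − (82.17° + 77.66°) = -150.51°

|H| = -11.1 dB, ∠H = -150.5°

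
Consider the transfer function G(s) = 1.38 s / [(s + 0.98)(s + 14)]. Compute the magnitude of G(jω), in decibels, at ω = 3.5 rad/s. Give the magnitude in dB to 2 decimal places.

|j3.5| = 3.5
|j3.5 + 0.98| = √(3.5² + 0.98²) = 3.635
|j3.5 + 14| = √(3.5² + 14²) = 14.43
|G(j3.5)| = 1.38 × 3.5 / (3.635 × 14.43) = 0.092087
20 log₁₀(0.092087) = -20.716 dB

-20.72 dB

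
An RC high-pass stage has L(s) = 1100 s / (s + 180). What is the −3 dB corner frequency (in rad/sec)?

180 rad/sec

For a single-pole high-pass, the −3 dB point is at the pole: ω = 180 rad/sec.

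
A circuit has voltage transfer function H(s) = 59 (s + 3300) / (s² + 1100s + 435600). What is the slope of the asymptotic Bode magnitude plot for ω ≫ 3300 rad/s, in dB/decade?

With 1 zero and 2 poles, the high-frequency asymptotic slope is 20 × (1 − 2) = -20 dB/decade.

-20 dB/decade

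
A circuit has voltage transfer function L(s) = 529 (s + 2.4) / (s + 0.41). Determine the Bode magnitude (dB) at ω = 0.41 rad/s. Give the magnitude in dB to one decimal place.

|j0.41 + 2.4| = √(0.41² + 2.4²) = 2.435
|j0.41 + 0.41| = √(0.41² + 0.41²) = 0.5798
|L(j0.41)| = 529 × 2.435 / 0.5798 = 2221.3
20 log₁₀(2221.3) = 66.93 dB

66.9 dB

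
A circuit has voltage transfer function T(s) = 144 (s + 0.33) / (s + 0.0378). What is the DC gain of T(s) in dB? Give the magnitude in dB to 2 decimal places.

61.99 dB

T(0) = 144 × 0.33 / 0.0378 = 1257.1
20 log₁₀(1257.1) = 61.988 dB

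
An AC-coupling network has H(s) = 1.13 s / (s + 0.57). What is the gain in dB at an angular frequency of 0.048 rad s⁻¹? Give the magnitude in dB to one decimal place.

-20.5 dB

|j0.048| = 0.048
|j0.048 + 0.57| = √(0.048² + 0.57²) = 0.572
|H(j0.048)| = 1.13 × 0.048 / 0.572 = 0.094822
20 log₁₀(0.094822) = -20.46 dB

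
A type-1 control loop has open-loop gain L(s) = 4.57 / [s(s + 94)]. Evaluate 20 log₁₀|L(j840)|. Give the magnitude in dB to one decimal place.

|j840 + 94| = √(840² + 94²) = 845.2
|j840| = 840
|L(j840)| = 4.57 / (845.2 × 840) = 6.4366e-06
20 log₁₀(6.4366e-06) = -103.83 dB

-103.8 dB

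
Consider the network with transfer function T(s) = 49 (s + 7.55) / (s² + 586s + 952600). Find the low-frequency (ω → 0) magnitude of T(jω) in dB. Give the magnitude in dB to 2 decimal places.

-68.22 dB

T(0) = 49 × 7.55 / 952600 = 0.00038836
20 log₁₀(0.00038836) = -68.215 dB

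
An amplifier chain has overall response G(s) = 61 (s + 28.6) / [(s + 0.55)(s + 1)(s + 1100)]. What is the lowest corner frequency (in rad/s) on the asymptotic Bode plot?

0.55 rad/s

Break frequencies occur at each pole and zero magnitude: 0.55 rad/s, 1 rad/s, 28.6 rad/s, 1100 rad/s.
The lowest is 0.55 rad/s.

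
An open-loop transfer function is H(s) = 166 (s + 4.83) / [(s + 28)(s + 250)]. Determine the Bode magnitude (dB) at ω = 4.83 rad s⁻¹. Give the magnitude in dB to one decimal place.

-15.9 dB

|j4.83 + 4.83| = √(4.83² + 4.83²) = 6.831
|j4.83 + 28| = √(4.83² + 28²) = 28.41
|j4.83 + 250| = √(4.83² + 250²) = 250
|H(j4.83)| = 166 × 6.831 / (28.41 × 250) = 0.1596
20 log₁₀(0.1596) = -15.94 dB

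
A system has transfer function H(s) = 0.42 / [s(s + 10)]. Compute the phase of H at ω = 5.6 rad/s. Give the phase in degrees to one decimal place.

∠(j5.6 + 10) = arctan(5.6/10) = 29.25°
∠(j5.6) = 90.00°
∠H(j5.6) = − (29.25° + 90.00°) = -119.25°

-119.2°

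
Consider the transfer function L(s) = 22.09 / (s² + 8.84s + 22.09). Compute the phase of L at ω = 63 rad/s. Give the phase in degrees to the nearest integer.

∠[(j63)² + 8.84(j63) + 22.09] = ∠[-3946.9 + j556.92] = 171.97°
∠L(j63) = −171.97° = -171.97°

-172 deg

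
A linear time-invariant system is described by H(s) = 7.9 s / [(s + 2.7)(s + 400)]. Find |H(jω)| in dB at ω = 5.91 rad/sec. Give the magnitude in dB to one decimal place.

|j5.91| = 5.91
|j5.91 + 2.7| = √(5.91² + 2.7²) = 6.498
|j5.91 + 400| = √(5.91² + 400²) = 400
|H(j5.91)| = 7.9 × 5.91 / (6.498 × 400) = 0.017962
20 log₁₀(0.017962) = -34.91 dB

-34.9 dB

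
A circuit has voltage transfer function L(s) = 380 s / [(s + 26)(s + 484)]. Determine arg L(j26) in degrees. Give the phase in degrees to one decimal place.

∠(j26) = 90.00°
∠(j26 + 26) = arctan(26/26) = 45.00°
∠(j26 + 484) = arctan(26/484) = 3.07°
∠L(j26) = 90.00° − (45.00° + 3.07°) = 41.93°

41.9 deg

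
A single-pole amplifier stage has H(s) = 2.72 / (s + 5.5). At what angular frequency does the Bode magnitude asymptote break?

The single real pole at s = −5.5 gives a corner at ω = 5.5 rad/s.

5.5 rad/s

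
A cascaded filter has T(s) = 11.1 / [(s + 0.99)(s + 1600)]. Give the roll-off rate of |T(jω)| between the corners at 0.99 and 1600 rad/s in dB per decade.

In this band the factors already past their corner are: pole at 0.99; net slope = -20 dB/decade.

-20 dB/decade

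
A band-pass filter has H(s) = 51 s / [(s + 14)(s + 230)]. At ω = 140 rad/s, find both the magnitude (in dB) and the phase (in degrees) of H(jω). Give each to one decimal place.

|j140| = 140
|j140 + 14| = √(140² + 14²) = 140.7
|j140 + 230| = √(140² + 230²) = 269.3
|H(j140)| = 51 × 140 / (140.7 × 269.3) = 0.18847
20 log₁₀(0.18847) = -14.50 dB
∠(j140) = 90.00°
∠(j140 + 14) = arctan(140/14) = 84.29°
∠(j140 + 230) = arctan(140/230) = 31.33°
∠H(j140) = 90.00° − (84.29° + 31.33°) = -25.62°

|H| = -14.5 dB, ∠H = -25.6°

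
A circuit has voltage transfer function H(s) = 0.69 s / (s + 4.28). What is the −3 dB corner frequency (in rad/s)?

4.28 rad/s

For a single-pole high-pass, the −3 dB point is at the pole: ω = 4.28 rad/s.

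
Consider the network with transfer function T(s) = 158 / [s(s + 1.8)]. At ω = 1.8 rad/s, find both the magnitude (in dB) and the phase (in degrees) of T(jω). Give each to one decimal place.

|j1.8 + 1.8| = √(1.8² + 1.8²) = 2.546
|j1.8| = 1.8
|T(j1.8)| = 158 / (2.546 × 1.8) = 34.482
20 log₁₀(34.482) = 30.75 dB
∠(j1.8 + 1.8) = arctan(1.8/1.8) = 45.00°
∠(j1.8) = 90.00°
∠T(j1.8) = − (45.00° + 90.00°) = -135.00°

|T| = 30.8 dB, ∠T = -135.0°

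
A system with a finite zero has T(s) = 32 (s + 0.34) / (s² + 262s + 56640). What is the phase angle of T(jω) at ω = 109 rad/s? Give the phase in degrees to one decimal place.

57.3°

∠(j109 + 0.34) = arctan(109/0.34) = 89.82°
∠[(j109)² + 262(j109) + 56640] = ∠[44759 + j28558] = 32.54°
∠T(j109) = 89.82° − 32.54° = 57.28°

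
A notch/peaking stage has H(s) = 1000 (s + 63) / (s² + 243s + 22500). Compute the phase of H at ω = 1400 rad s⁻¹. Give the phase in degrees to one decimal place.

∠(j1400 + 63) = arctan(1400/63) = 87.42°
∠[(j1400)² + 243(j1400) + 22500] = ∠[-1.9375e+06 + j3.402e+05] = 170.04°
∠H(j1400) = 87.42° − 170.04° = -82.62°

-82.6 deg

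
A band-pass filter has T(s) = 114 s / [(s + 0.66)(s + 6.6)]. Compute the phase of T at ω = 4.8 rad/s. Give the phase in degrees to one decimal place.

∠(j4.8) = 90.00°
∠(j4.8 + 0.66) = arctan(4.8/0.66) = 82.17°
∠(j4.8 + 6.6) = arctan(4.8/6.6) = 36.03°
∠T(j4.8) = 90.00° − (82.17° + 36.03°) = -28.20°

-28.2 deg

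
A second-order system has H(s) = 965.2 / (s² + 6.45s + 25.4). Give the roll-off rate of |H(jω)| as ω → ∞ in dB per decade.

With 0 zeros and 2 poles, the high-frequency asymptotic slope is 20 × (0 − 2) = -40 dB/decade.

-40 dB/decade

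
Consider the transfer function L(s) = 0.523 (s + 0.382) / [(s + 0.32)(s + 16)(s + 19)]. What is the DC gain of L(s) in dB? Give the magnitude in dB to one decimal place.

-53.7 dB

L(0) = 0.523 × 0.382 / (0.32 × 16 × 19) = 0.0020537
20 log₁₀(0.0020537) = -53.75 dB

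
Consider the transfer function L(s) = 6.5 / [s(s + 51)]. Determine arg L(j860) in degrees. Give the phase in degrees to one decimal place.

-176.6°

∠(j860 + 51) = arctan(860/51) = 86.61°
∠(j860) = 90.00°
∠L(j860) = − (86.61° + 90.00°) = -176.61°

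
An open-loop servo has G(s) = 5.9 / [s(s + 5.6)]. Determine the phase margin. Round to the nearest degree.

80°

Gain crossover: |G(jω)| = 1 at ω ≈ 1.04 rad/sec.
∠G(j1.04) = −90° − arctan(1.04/5.6) ≈ -100.48°
PM = 180° + (-100.48°) = 79.52°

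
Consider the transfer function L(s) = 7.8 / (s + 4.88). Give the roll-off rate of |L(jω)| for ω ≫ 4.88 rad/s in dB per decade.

With 0 zeros and 1 pole, the high-frequency asymptotic slope is 20 × (0 − 1) = -20 dB/decade.

-20 dB/decade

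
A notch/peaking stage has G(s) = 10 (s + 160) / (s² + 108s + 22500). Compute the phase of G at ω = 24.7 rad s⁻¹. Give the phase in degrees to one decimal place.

∠(j24.7 + 160) = arctan(24.7/160) = 8.78°
∠[(j24.7)² + 108(j24.7) + 22500] = ∠[21890 + j2667.6] = 6.95°
∠G(j24.7) = 8.78° − 6.95° = 1.83°

1.8 deg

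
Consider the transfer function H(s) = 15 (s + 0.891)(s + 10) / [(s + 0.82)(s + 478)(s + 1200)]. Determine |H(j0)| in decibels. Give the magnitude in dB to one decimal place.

H(0) = 15 × 0.891 × 10 / (0.82 × 478 × 1200) = 0.00028415
20 log₁₀(0.00028415) = -70.93 dB

-70.9 dB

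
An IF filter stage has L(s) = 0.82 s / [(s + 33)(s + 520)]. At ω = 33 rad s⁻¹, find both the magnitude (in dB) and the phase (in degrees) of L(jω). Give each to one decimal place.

|j33| = 33
|j33 + 33| = √(33² + 33²) = 46.67
|j33 + 520| = √(33² + 520²) = 521
|L(j33)| = 0.82 × 33 / (46.67 × 521) = 0.0011128
20 log₁₀(0.0011128) = -59.07 dB
∠(j33) = 90.00°
∠(j33 + 33) = arctan(33/33) = 45.00°
∠(j33 + 520) = arctan(33/520) = 3.63°
∠L(j33) = 90.00° − (45.00° + 3.63°) = 41.37°

|L| = -59.1 dB, ∠L = 41.4 deg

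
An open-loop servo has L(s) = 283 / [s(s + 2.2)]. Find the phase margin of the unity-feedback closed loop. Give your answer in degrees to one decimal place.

Gain crossover: |L(jω)| = 1 at ω ≈ 16.8 rad/s.
∠L(j16.8) = −90° − arctan(16.8/2.2) ≈ -172.52°
PM = 180° + (-172.52°) = 7.48°

7.5 deg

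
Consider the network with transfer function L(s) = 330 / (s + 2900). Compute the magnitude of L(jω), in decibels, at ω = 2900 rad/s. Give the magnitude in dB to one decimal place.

|j2900 + 2900| = √(2900² + 2900²) = 4101
|L(j2900)| = 330 / 4101 = 0.080464
20 log₁₀(0.080464) = -21.89 dB

-21.9 dB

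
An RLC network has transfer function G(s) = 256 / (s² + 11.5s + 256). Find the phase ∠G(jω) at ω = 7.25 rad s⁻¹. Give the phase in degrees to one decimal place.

-22.3 deg

∠[(j7.25)² + 11.5(j7.25) + 256] = ∠[203.44 + j83.375] = 22.29°
∠G(j7.25) = −22.29° = -22.29°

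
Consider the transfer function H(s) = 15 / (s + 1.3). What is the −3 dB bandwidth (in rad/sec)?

1.3 rad/sec

For a single-pole low-pass, the −3 dB point is at the pole: ω = 1.3 rad/sec.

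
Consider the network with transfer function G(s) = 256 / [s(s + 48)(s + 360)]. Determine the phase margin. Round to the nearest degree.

Gain crossover: |G(jω)| = 1 at ω ≈ 0.0148 rad/s.
∠G(j0.0148) = −90° − arctan(0.0148/48) − arctan(0.0148/360) ≈ -90.02°
PM = 180° + (-90.02°) = 89.98°

90°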